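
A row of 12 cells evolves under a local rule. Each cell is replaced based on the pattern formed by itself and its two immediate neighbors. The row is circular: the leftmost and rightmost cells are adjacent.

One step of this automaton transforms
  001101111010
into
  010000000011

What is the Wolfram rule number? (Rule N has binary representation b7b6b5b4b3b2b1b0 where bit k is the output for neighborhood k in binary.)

22

position 6: 111 → 0  (bit 7 = 0)
position 3: 110 → 0  (bit 6 = 0)
position 4: 101 → 0  (bit 5 = 0)
position 11: 100 → 1  (bit 4 = 1)
position 2: 011 → 0  (bit 3 = 0)
position 10: 010 → 1  (bit 2 = 1)
position 1: 001 → 1  (bit 1 = 1)
position 0: 000 → 0  (bit 0 = 0)
bits b7..b0 = 00010110 = 22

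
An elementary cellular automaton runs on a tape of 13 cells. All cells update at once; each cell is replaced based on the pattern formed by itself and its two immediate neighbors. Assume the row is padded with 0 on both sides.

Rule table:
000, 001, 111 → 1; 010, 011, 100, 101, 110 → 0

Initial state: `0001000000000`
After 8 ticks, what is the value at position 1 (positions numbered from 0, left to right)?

1110011111111
0100101111110
1001000111100
0010011011001
1100100000010
0001001111100
1110010111001
0100100010010
position 1 holds 1

1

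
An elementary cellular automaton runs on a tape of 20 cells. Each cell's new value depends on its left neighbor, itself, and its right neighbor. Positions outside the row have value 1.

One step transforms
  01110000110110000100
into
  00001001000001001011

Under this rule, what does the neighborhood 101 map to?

At position 0 the neighborhood is 101; the next row has 0 there.

0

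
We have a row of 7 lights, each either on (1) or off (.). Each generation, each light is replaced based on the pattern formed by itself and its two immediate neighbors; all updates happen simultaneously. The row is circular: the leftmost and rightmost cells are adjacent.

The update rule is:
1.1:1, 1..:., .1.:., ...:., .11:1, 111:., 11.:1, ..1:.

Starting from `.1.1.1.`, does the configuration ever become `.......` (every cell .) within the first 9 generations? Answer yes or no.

yes

..1.1..
...1...
.......
all cells are . at generation 3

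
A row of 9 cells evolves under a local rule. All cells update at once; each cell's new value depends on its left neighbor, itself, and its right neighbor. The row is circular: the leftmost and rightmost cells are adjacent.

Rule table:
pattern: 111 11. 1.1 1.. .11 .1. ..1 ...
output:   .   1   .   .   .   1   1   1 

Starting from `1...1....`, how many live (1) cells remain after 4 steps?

2

1.111.111
1...1....  (repeats step 0; period 2)
step 4: 1...1....
count of 1: 2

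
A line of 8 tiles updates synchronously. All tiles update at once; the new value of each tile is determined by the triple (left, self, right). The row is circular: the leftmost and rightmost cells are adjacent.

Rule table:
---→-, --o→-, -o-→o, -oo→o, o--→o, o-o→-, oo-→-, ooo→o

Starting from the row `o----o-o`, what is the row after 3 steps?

-o-o-o-o

-o---o-o
-oo--o-o
-o-o-o-o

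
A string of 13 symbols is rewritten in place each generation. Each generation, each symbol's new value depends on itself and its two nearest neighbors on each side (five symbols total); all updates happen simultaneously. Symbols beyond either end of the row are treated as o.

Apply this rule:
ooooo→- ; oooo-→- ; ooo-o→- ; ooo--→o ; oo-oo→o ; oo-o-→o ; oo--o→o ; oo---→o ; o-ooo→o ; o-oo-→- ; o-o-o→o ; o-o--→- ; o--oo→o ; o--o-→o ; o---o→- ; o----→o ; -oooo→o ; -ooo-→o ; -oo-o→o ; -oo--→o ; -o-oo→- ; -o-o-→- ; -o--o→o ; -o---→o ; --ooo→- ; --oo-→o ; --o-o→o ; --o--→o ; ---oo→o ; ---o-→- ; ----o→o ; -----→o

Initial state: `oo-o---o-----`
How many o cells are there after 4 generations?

--o-o--oooooo
ooo--oo-o----
--oooooo-oooo
oo-o----ooo--
count of o: 6

6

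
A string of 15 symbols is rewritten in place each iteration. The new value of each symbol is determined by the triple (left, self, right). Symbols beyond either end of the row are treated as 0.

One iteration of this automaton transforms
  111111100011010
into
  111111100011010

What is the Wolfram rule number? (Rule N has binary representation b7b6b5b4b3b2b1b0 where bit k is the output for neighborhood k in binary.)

position 1: 111 → 1  (bit 7 = 1)
position 6: 110 → 1  (bit 6 = 1)
position 12: 101 → 0  (bit 5 = 0)
position 7: 100 → 0  (bit 4 = 0)
position 0: 011 → 1  (bit 3 = 1)
position 13: 010 → 1  (bit 2 = 1)
position 9: 001 → 0  (bit 1 = 0)
position 8: 000 → 0  (bit 0 = 0)
bits b7..b0 = 11001100 = 204

204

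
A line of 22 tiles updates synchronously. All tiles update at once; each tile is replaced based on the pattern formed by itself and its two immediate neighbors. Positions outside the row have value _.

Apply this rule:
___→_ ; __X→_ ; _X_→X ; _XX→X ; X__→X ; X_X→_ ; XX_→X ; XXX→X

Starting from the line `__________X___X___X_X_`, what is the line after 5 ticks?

__________XXX_XXX_X_XX

__________XX__XX__X_XX
__________XXX_XXX_X_XX
__________XXX_XXX_X_XX  (fixed point — unchanged through tick 5)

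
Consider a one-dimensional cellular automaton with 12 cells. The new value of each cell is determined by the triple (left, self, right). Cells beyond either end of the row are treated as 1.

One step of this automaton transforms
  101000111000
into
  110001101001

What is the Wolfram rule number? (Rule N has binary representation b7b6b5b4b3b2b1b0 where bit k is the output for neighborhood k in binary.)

106

position 7: 111 → 0  (bit 7 = 0)
position 0: 110 → 1  (bit 6 = 1)
position 1: 101 → 1  (bit 5 = 1)
position 3: 100 → 0  (bit 4 = 0)
position 6: 011 → 1  (bit 3 = 1)
position 2: 010 → 0  (bit 2 = 0)
position 5: 001 → 1  (bit 1 = 1)
position 4: 000 → 0  (bit 0 = 0)
bits b7..b0 = 01101010 = 106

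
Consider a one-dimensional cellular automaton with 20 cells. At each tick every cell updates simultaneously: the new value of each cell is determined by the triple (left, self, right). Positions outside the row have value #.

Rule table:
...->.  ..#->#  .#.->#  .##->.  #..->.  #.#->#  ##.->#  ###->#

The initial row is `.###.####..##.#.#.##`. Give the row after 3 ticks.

###.###.#####.######

tick 1: #.###.###.#.######.#
tick 2: ##.###.#####.######.
tick 3: ###.###.#####.######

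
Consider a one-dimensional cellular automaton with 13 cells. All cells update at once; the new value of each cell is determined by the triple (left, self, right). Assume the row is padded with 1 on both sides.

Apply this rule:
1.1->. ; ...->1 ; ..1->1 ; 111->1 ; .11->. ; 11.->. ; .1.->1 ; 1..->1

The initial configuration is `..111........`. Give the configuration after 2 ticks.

tick 1: 11.1.11111111
tick 2: 1..1..1111111

1..1..1111111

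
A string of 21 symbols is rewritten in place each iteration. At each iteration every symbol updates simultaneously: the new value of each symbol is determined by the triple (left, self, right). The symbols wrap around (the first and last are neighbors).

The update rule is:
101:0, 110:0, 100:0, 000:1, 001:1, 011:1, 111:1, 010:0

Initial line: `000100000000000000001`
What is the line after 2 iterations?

110011111111111111100

011001111111111111110
110011111111111111100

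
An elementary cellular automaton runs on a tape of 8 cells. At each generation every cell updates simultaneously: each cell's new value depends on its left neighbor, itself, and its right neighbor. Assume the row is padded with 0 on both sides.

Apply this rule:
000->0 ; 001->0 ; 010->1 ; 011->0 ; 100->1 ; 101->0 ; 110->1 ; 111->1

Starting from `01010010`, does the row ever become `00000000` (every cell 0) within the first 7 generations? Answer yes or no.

generation 1: 01011011
generation 2: 01001001
generation 3: 01101101
generation 4: 00100101
generation 5: 00110101
generation 6: 00010101
generation 7: 00010101
generation 7 is 00010101, still not uniform 0

no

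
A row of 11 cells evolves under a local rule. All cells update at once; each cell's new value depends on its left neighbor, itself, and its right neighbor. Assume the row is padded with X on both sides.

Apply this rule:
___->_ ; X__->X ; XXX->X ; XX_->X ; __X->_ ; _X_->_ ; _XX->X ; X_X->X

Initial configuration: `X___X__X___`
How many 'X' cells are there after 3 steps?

step 1: XX___X__X__
step 2: XXX___X__X_
step 3: XXXX___X__X
count of X: 6

6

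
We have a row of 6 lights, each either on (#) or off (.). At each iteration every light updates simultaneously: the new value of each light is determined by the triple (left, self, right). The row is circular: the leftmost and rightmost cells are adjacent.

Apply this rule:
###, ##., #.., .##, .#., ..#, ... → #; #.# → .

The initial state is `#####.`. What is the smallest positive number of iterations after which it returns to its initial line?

1

#####.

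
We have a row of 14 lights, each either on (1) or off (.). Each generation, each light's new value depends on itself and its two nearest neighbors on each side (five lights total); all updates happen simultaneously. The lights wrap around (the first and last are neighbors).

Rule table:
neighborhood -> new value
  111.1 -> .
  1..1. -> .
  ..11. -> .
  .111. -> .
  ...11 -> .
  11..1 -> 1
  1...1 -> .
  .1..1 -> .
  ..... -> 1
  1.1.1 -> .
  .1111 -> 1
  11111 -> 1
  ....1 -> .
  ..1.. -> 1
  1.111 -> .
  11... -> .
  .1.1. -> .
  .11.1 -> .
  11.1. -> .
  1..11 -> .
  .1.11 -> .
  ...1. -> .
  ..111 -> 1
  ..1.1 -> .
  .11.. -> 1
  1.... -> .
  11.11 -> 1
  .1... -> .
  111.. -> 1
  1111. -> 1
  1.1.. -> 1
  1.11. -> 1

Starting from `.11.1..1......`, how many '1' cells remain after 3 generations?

4

....1..1..111.
.1..1..1..1.1.
.1..1..1....1.
count of 1: 4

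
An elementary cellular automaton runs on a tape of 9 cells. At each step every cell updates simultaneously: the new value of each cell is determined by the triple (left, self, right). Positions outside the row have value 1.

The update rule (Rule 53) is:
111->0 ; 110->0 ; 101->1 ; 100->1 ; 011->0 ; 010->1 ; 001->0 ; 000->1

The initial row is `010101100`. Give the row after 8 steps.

001001001

111110010
000001011
111101100
000010010
111011011
000100100
110110110
001001001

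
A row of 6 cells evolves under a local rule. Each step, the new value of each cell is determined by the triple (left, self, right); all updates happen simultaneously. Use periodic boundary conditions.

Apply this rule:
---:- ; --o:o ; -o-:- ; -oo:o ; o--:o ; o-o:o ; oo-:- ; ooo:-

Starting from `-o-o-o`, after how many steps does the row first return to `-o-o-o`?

2

step 1: o-o-o-
step 2: -o-o-o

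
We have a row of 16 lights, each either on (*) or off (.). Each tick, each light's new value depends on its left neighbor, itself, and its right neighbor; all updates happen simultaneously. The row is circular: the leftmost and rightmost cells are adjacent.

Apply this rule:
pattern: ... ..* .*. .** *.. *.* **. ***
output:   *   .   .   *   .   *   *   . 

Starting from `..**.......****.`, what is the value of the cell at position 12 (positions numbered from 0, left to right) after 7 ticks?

.

*.**.*****.*..*.
.*****...**....*
**...*.*.**.**..
**.*..*.******..
***....**....*..
*.*.**.**.**....
.*.*********.**.
position 12 holds .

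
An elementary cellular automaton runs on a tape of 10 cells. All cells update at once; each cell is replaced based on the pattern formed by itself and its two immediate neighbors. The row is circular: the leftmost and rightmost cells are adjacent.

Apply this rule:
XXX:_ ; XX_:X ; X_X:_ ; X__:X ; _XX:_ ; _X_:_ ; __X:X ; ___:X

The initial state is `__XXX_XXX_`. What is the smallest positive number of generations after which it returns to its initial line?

20

XX__X___XX
_XXX_XXX__
X__X___XXX
XXX_XXX___
__X___XXXX
XX_XXX___X
_X___XXXX_
X_XXX___XX
X___XXXX__
_XXX___XXX
___XXXX__X
XXX___XXX_
__XXXX__X_
XX___XXX_X
_XXXX__X__
X___XXX_XX
XXXX__X___
___XXX_XXX
XXX__X___X
__XXX_XXX_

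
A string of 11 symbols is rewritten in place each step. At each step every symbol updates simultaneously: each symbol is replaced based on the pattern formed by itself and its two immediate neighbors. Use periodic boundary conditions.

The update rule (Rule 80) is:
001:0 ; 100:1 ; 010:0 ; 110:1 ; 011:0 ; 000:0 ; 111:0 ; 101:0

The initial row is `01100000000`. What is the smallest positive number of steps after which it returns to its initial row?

00110000000
00011000000
00001100000
00000110000
00000011000
00000001100
00000000110
00000000011
10000000001
11000000000
01100000000

11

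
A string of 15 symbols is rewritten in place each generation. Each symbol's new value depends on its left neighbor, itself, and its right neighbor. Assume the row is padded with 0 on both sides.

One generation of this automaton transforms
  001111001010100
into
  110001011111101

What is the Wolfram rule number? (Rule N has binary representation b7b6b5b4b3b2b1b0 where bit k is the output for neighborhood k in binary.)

position 3: 111 → 0  (bit 7 = 0)
position 5: 110 → 1  (bit 6 = 1)
position 9: 101 → 1  (bit 5 = 1)
position 6: 100 → 0  (bit 4 = 0)
position 2: 011 → 0  (bit 3 = 0)
position 8: 010 → 1  (bit 2 = 1)
position 1: 001 → 1  (bit 1 = 1)
position 0: 000 → 1  (bit 0 = 1)
bits b7..b0 = 01100111 = 103

103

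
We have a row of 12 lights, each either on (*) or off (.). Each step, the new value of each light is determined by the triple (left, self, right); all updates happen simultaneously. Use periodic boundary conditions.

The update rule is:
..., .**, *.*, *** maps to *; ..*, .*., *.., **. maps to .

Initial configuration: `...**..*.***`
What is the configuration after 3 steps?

step 1: .*.*....***.
step 2: ..*..**.**..
step 3: *....*.**..*

*....*.**..*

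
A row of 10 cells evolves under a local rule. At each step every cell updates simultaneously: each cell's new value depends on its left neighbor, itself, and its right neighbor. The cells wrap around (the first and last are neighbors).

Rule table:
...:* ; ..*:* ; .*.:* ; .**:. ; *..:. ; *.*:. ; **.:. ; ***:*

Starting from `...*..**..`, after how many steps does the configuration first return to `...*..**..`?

15

****.*...*
***..*.**.
.*..**....
**.*...***
*..*.**.**
..**.....*
.*...*****
.*.**.***.
**.....*..
...*****.*
.**.***..*
.....*..**
.*****.*..
*.***..*.*
...*..**..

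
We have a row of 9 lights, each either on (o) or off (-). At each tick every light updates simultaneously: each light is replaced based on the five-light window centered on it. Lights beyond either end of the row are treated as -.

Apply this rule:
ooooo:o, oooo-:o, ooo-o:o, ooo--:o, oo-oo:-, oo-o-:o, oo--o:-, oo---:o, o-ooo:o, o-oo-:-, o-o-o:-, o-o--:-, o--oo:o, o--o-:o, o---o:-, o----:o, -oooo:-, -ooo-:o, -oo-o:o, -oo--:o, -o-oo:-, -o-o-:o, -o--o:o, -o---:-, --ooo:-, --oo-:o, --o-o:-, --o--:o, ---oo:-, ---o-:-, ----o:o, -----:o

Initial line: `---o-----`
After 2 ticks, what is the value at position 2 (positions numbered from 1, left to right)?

oo-o-oooo
ooo--o-oo
position 2 holds o

o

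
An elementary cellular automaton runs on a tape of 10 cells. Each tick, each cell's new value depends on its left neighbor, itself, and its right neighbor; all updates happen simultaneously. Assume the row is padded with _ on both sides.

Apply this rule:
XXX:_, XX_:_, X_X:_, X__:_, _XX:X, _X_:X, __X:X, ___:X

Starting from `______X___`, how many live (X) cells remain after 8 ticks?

4

XXXXXXX_XX
X_______X_
X_XXXXXXX_
X_X_______
X_X_XXXXXX
X_X_X_____
X_X_X_XXXX
X_X_X_X___
count of X: 4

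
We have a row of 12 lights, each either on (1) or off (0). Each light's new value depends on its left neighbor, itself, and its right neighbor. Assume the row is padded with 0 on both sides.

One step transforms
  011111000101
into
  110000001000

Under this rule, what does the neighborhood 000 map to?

0

At position 7 the neighborhood is 000; the next row has 0 there.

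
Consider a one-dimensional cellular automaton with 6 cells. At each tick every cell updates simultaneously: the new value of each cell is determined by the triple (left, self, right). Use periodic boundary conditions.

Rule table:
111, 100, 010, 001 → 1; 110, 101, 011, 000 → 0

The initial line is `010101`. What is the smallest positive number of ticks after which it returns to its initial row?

010101

1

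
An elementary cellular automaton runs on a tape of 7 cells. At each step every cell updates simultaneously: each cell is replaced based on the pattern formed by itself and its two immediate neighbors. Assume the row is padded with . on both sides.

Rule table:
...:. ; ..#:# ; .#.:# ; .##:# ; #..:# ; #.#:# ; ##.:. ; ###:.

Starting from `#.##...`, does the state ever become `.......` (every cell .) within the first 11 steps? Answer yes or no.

###.#..
#..###.
####..#
#...###
##.##..
#.##.#.
###.###
#..##..
####.#.
#...###  (repeats step 4; period 6)
step 11: ##.##..
step 11 is ##.##.., still not uniform .

no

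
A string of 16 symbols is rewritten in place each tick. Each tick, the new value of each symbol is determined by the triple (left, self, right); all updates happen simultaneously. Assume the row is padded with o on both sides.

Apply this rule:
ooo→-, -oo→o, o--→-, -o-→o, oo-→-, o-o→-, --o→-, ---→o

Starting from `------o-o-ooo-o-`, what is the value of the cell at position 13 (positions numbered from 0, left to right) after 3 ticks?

-

tick 1: -oooo-o-o-o---o-
tick 2: -o----o-o-o-o-o-
tick 3: -o-oo-o-o-o-o-o-
position 13 holds -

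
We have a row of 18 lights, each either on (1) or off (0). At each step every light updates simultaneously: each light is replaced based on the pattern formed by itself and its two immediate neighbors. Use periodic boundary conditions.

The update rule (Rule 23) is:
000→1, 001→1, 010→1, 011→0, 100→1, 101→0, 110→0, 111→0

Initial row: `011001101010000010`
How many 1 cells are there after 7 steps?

12

100110001011111111
011001111000000000
100110000111111111
011001111000000000  (repeats step 2; period 2)
step 7: 100110000111111111
count of 1: 12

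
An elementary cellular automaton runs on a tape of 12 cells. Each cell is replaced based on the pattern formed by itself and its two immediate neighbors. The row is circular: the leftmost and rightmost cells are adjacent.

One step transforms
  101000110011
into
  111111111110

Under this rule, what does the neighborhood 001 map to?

1

At position 5 the neighborhood is 001; the next row has 1 there.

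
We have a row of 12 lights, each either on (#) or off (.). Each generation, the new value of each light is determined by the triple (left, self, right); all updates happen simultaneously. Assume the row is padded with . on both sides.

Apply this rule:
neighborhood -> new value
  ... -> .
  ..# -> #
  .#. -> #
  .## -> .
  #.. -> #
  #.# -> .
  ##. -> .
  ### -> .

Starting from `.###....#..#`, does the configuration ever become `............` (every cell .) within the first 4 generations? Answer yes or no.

no

#...#..#####
##.####.....
.......#....
......###...
generation 4 is ......###..., still not uniform .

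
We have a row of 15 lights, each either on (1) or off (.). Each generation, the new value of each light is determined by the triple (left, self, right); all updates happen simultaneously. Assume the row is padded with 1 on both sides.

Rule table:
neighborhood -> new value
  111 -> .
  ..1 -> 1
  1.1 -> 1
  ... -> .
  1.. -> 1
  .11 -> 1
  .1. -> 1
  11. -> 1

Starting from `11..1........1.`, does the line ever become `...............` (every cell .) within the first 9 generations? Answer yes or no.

no

generation 1: .11111......111
generation 2: 11...11....11..
generation 3: .11.1111..11111
generation 4: 11111..1111....
generation 5: ....1111..11..1
generation 6: 1..11..11111111
generation 7: 11111111.......
generation 8: .......11.....1
generation 9: 1.....1111...11
generation 9 is 1.....1111...11, still not uniform .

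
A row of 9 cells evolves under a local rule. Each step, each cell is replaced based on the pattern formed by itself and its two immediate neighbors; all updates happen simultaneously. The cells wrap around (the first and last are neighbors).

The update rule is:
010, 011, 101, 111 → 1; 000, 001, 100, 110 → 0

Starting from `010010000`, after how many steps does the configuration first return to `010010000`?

1

step 1: 010010000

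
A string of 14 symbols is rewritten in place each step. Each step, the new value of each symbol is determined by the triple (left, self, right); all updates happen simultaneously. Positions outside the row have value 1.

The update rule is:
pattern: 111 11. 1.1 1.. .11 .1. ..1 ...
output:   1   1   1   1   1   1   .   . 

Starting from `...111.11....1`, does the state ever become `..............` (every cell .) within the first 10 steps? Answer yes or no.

no

1..1111111...1
11.11111111..1
111111111111.1
11111111111111
11111111111111  (fixed point — unchanged through step 10)
step 10 is 11111111111111, still not uniform .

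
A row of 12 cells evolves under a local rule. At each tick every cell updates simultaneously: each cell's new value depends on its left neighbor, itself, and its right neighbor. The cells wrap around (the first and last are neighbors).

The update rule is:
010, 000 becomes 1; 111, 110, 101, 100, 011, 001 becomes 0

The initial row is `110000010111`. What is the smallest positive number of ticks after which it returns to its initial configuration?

2

000111010000
110000010111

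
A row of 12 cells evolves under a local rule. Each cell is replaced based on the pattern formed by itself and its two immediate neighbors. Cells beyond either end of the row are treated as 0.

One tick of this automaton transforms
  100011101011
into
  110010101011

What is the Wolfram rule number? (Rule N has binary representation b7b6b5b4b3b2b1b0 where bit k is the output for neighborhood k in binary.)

92

position 5: 111 → 0  (bit 7 = 0)
position 6: 110 → 1  (bit 6 = 1)
position 7: 101 → 0  (bit 5 = 0)
position 1: 100 → 1  (bit 4 = 1)
position 4: 011 → 1  (bit 3 = 1)
position 0: 010 → 1  (bit 2 = 1)
position 3: 001 → 0  (bit 1 = 0)
position 2: 000 → 0  (bit 0 = 0)
bits b7..b0 = 01011100 = 92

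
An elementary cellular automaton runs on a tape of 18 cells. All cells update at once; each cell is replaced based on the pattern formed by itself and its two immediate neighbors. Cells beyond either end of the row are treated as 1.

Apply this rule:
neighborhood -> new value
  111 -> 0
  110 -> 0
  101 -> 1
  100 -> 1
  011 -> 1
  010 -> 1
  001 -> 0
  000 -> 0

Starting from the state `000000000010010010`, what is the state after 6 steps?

step 1: 100000000011011011
step 2: 010000000010110110
step 3: 111000000011101101
step 4: 000100000010011011
step 5: 100110000011010110
step 6: 010101000010111101

010101000010111101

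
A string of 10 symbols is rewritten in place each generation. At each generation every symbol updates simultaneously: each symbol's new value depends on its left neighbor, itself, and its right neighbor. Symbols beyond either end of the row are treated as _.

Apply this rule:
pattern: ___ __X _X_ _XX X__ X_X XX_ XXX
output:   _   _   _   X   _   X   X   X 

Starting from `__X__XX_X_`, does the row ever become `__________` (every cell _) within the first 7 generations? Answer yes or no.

no

_____XXX__
_____XXX__  (fixed point — unchanged through generation 7)
generation 7 is _____XXX__, still not uniform _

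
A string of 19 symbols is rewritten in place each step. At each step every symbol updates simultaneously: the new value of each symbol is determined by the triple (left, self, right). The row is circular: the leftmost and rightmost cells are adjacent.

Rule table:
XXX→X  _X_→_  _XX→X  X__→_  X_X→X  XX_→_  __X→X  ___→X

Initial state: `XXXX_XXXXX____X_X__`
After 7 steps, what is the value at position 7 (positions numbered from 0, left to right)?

XXX_XXXXX__XXX_X__X
XX_XXXXX__XXX_X__XX
X_XXXXX__XXX_X__XXX
_XXXXX__XXX_X__XXXX
XXXXX__XXX_X__XXXX_
XXXX__XXX_X__XXXX_X
XXX__XXX_X__XXXX_XX
position 7 holds X

X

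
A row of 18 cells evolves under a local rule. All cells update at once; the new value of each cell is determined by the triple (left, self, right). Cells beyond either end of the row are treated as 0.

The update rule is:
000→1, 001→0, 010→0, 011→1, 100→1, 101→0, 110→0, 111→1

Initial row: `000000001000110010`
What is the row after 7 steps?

111111100110101001
111111010100000100
111110000011110011
111101111011101010
111001110011000001
110101101010111100
100001000000111011

100001000000111011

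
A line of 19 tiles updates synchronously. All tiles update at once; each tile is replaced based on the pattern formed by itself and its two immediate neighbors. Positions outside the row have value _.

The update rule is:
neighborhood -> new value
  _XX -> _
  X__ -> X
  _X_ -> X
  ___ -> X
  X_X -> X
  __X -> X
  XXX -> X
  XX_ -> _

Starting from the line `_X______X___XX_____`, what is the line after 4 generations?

XX_XXXXXX_XXXXXXXXX

XXXXXXXXXXXX__XXXXX
_XXXXXXXXXX_XX_XXX_
X_XXXXXXXX_X__X_X_X
XX_XXXXXX_XXXXXXXXX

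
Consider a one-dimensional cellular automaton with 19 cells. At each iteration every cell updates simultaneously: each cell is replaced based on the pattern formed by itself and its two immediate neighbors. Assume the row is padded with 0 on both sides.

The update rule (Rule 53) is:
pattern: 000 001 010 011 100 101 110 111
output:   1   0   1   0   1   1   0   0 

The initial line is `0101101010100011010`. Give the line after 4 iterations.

0010000000001100000

iteration 1: 0110011111111000111
iteration 2: 0001000000000110000
iteration 3: 1101111111110001111
iteration 4: 0010000000001100000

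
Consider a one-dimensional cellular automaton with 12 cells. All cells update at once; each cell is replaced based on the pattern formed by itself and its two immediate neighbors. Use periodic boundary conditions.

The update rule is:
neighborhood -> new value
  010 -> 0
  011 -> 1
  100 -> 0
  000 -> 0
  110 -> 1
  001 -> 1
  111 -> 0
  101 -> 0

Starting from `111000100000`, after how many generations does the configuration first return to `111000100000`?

101001000001
100010000011
100100000110
001000001110
010000011010
100000111000
000001101001
000011100010
000110100100
001110001000
011010010000
111000100000

12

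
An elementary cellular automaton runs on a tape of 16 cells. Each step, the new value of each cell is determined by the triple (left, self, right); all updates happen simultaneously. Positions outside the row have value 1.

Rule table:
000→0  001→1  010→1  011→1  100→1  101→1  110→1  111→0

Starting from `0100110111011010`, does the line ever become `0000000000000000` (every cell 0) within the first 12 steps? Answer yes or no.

1111111101111111
0000000111000000
1000001101100001
1100011111110011
0110110000011110
1111111000110011
0000001101111110
1000011111000011
1100110001100110
0111111011111111
1100001110000000
0110011011000001
step 12 is 0110011011000001, still not uniform 0

no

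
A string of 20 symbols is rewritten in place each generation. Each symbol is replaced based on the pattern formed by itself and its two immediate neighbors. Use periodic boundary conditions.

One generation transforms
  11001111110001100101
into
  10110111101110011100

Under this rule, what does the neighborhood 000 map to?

1

At position 11 the neighborhood is 000; the next row has 1 there.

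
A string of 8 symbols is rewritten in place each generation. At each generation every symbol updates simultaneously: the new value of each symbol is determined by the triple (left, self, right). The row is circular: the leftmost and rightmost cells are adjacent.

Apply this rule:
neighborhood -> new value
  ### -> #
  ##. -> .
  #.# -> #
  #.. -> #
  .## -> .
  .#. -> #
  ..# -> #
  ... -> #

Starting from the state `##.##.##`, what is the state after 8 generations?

.######.

#.#..#.#
.######.
#.####.#
.#.##.#.
###..###
##.##.##  (repeats generation 0; period 6)
generation 8: .######.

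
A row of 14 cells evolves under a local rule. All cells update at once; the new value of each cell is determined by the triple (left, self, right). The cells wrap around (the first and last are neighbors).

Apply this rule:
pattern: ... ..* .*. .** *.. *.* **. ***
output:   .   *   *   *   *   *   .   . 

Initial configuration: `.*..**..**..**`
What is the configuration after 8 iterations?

.....**.**..**

iteration 1: *****.***.***.
iteration 2: *....**..**..*
iteration 3: .*..**.***.***
iteration 4: *****.**..**..
iteration 5: *....**.***.**
iteration 6: .*..**.**..**.
iteration 7: *****.**.***.*
iteration 8: .....**.**..**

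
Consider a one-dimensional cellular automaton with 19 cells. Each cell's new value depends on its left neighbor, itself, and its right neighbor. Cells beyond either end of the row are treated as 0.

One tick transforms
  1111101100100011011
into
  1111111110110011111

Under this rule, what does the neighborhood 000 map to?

0

At position 12 the neighborhood is 000; the next row has 0 there.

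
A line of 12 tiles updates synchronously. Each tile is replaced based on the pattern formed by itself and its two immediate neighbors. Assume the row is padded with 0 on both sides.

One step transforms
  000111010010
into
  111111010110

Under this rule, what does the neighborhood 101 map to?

At position 6 the neighborhood is 101; the next row has 0 there.

0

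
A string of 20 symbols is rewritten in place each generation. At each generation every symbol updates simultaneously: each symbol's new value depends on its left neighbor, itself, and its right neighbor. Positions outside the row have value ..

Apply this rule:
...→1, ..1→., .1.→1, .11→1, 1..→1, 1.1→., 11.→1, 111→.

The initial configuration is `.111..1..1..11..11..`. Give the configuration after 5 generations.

.1.11.11.11.1.1.11.1

generation 1: .1.11.11.11.111.1111
generation 2: .1.11.11.11.1.1.1..1
generation 3: .1.11.11.11.1.1.11.1
generation 4: .1.11.11.11.1.1.11.1  (fixed point — unchanged through generation 5)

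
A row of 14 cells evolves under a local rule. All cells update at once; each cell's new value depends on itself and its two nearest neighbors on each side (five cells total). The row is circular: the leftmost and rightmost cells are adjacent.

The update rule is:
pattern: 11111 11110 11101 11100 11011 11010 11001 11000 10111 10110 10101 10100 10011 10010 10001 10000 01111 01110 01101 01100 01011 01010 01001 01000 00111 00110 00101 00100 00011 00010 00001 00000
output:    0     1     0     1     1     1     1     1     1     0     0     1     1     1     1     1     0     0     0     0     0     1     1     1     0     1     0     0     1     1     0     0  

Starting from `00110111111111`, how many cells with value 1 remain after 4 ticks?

11101100000011
01010011000100
10111110111011
01100101100110
count of 1: 7

7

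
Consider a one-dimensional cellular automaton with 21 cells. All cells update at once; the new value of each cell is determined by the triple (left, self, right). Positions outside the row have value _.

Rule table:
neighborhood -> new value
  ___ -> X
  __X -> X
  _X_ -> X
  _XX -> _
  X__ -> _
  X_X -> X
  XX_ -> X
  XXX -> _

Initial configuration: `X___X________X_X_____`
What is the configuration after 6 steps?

XXXXXXXX_____X_XXXX_X

X_XXX_XXXXXXXXXX_XXXX
XX__XX_________XX___X
_X_X_X_XXXXXXXX_X_XXX
XXXXXXX_______XXXX__X
______X_XXXXXX___X_XX
XXXXXXXX_____X_XXXX_X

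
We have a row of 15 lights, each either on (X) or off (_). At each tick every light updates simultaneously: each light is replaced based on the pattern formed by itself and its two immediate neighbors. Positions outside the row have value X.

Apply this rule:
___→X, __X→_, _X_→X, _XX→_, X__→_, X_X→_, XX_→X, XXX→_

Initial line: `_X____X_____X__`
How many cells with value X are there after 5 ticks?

6

_X_XX_X_XXX_X__
_X__X_X___X_X__
_X__X_X_X_X_X__
_X__X_X_X_X_X__  (fixed point — unchanged through tick 5)
count of X: 6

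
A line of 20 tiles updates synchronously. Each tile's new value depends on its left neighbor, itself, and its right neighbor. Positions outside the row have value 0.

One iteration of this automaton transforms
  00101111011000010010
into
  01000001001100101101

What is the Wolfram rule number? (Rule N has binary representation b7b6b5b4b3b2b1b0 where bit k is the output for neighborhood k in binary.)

82

position 5: 111 → 0  (bit 7 = 0)
position 7: 110 → 1  (bit 6 = 1)
position 3: 101 → 0  (bit 5 = 0)
position 11: 100 → 1  (bit 4 = 1)
position 4: 011 → 0  (bit 3 = 0)
position 2: 010 → 0  (bit 2 = 0)
position 1: 001 → 1  (bit 1 = 1)
position 0: 000 → 0  (bit 0 = 0)
bits b7..b0 = 01010010 = 82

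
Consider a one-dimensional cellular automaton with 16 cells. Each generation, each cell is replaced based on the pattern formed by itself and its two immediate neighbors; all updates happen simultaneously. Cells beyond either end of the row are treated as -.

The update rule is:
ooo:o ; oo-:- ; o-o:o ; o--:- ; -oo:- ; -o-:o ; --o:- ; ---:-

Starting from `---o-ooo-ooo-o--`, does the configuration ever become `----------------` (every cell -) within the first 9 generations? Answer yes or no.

---oo-o-o-o-oo--
-----ooooooo----
------ooooo-----
-------ooo------
--------o-------
--------o-------  (fixed point — unchanged through generation 9)
generation 9 is --------o-------, still not uniform -

no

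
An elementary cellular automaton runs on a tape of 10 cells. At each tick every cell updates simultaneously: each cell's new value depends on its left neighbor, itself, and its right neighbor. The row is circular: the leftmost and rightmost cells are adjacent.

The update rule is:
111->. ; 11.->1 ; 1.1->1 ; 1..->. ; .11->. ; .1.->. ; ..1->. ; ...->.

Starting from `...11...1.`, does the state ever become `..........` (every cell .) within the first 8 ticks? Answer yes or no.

tick 1: ....1.....
tick 2: ..........
all cells are . at tick 2

yes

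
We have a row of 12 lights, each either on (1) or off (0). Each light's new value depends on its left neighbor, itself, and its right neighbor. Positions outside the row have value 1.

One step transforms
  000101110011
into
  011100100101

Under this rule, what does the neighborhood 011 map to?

0

At position 5 the neighborhood is 011; the next row has 0 there.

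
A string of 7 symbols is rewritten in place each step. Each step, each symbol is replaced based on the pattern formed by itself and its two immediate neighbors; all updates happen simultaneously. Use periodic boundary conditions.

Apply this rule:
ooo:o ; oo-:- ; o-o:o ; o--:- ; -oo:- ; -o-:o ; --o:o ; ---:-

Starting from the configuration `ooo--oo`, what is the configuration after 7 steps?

oo--o-o
o--ooo-
o-o-o-o
-ooooo-
o-ooo--
oo-o--o
o-oo-o-

o-oo-o-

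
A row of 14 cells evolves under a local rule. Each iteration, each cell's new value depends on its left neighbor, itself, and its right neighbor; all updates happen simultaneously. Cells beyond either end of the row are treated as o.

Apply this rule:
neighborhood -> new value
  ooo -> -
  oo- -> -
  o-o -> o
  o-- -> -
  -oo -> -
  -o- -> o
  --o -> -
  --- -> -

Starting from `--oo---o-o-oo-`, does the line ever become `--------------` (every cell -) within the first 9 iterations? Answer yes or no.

yes

-------oooo--o
--------------
all cells are - at iteration 2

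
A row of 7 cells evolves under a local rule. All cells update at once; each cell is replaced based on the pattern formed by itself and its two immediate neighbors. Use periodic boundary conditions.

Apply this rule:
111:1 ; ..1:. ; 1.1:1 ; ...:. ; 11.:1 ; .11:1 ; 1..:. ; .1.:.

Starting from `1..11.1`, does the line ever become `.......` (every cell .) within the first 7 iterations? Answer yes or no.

no

iteration 1: 1..1111
iteration 2: 1..1111  (fixed point — unchanged through iteration 7)
iteration 7 is 1..1111, still not uniform .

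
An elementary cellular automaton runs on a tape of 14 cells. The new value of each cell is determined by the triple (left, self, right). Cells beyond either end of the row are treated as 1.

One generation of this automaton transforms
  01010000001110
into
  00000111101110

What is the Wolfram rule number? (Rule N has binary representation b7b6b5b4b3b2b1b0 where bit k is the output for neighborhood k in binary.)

201

position 11: 111 → 1  (bit 7 = 1)
position 12: 110 → 1  (bit 6 = 1)
position 0: 101 → 0  (bit 5 = 0)
position 4: 100 → 0  (bit 4 = 0)
position 10: 011 → 1  (bit 3 = 1)
position 1: 010 → 0  (bit 2 = 0)
position 9: 001 → 0  (bit 1 = 0)
position 5: 000 → 1  (bit 0 = 1)
bits b7..b0 = 11001001 = 201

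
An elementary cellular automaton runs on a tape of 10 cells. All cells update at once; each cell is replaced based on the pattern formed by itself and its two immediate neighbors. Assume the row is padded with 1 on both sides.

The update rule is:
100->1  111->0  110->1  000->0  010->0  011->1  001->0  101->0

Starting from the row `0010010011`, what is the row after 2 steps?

1001001010
1100100000

1100100000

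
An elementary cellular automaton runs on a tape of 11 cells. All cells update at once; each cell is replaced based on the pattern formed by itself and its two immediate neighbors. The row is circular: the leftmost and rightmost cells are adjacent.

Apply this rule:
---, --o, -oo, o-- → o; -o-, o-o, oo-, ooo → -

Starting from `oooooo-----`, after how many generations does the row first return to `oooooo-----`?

11

generation 1: o-----ooooo
generation 2: -oooooo----
generation 3: oo-----oooo
generation 4: --oooooo---
generation 5: ooo-----ooo
generation 6: ---oooooo--
generation 7: oooo-----oo
generation 8: ----oooooo-
generation 9: ooooo-----o
generation 10: -----oooooo
generation 11: oooooo-----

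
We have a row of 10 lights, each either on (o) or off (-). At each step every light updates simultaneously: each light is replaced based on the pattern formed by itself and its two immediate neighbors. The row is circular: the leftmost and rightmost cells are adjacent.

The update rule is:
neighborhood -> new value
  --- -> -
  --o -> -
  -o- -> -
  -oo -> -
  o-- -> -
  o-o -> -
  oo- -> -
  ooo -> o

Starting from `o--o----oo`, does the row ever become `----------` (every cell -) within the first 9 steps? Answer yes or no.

yes

step 1: ---------o
step 2: ----------
all cells are - at step 2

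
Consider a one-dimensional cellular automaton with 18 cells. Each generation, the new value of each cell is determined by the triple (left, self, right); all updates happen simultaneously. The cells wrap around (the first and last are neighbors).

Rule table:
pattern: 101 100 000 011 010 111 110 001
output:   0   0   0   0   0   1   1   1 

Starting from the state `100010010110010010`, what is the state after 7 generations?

100010000100000100

generation 1: 000100100010100100
generation 2: 001001000100001000
generation 3: 010010001000010000
generation 4: 100100010000100000
generation 5: 001000100001000001
generation 6: 010001000010000010
generation 7: 100010000100000100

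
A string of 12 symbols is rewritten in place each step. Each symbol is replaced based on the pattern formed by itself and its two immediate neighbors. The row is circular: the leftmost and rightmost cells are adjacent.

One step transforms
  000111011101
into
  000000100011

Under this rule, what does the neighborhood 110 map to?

At position 5 the neighborhood is 110; the next row has 0 there.

0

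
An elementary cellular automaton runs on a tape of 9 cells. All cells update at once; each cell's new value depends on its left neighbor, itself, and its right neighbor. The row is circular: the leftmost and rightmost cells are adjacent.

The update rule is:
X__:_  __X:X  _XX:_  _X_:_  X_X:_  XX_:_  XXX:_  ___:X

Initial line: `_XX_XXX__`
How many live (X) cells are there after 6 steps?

X_______X
__XXXXXX_
XX_______
___XXXXXX
_XX______
X___XXXXX
count of X: 6

6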